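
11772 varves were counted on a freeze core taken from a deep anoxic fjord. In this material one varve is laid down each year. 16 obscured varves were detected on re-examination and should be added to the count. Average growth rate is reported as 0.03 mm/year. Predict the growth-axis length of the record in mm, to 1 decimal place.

True varve count = 11772 + 16 = 11788.
Predicted length = 0.03 mm/year × 11788 years = 353.6 mm.

353.6 mm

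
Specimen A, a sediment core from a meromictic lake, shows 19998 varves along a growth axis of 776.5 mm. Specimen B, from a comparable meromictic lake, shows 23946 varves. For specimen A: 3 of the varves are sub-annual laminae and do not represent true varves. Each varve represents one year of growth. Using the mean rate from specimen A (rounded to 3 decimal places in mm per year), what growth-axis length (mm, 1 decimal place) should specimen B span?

933.9 mm

Specimen A: after corrections the count is 19998 − 3 = 19995 varves.
A: Mean rate = 776.5 mm / 19995 years ≈ 0.039 mm/yr.
B's length ≈ 0.039 × 23946 = 933.9 mm.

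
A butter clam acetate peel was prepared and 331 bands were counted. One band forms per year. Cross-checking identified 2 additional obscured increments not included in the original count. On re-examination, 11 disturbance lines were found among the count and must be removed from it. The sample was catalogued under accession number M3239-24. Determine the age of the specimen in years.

322 years

True band count = 331 − 11 + 2 = 322.
With a one-to-one band periodicity this is 322 years.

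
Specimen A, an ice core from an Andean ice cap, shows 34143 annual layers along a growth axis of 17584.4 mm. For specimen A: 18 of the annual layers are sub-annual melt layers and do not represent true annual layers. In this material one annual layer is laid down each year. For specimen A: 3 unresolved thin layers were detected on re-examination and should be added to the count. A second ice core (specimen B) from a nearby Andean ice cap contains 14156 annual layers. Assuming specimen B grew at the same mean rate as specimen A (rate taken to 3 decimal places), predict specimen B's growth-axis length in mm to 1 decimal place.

7290.3 mm

Specimen A: correcting the raw count gives 34143 − 18 + 3 = 34128 true annual layers.
A: 17584.4 mm over 34128 years gives 17584.4 / 34128 ≈ 0.515 mm/year.
For B, 0.515 mm/year × 14156 years = 7290.3 mm.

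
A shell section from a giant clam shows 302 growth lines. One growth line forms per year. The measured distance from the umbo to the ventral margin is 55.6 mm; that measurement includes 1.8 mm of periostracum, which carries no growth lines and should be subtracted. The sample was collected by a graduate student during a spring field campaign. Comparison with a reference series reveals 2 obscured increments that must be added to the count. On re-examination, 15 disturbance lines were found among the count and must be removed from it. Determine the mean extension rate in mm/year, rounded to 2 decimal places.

After corrections the count is 302 − 15 + 2 = 289 growth lines.
Removing the 1.8 mm offcut leaves 55.6 − 1.8 = 53.8 mm.
53.8 mm over 289 years gives 53.8 / 289 ≈ 0.19 mm/year.

0.19 mm/year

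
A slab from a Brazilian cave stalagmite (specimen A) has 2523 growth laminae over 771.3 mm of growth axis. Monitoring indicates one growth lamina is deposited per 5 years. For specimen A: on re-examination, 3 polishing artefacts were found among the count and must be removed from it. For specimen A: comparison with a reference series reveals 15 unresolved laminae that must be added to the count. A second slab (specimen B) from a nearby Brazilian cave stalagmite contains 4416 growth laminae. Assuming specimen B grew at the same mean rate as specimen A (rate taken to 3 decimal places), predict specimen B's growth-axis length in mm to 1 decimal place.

1346.9 mm

Specimen A: true growth lamina count = 2523 − 3 + 15 = 2535.
Specimen A: at 5 years per growth lamina, 2535 × 5 = 12675 years.
A: Mean rate = 771.3 mm / 12675 years ≈ 0.061 mm per year.
Specimen B: 4416 growth laminae at 5 years each span 4416 × 5 = 22080 years. Length of B = 0.061 × 22080 = 1346.9 mm.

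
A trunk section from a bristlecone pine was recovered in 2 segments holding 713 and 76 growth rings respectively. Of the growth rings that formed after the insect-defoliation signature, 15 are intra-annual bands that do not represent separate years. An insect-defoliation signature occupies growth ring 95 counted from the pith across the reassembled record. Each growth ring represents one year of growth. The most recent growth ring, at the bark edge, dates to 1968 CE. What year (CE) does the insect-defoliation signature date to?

1289 CE

Total growth rings = 713 + 76 = 789.
789 − 95 = 694 growth rings lie beyond the insect-defoliation signature toward the bark edge.
Excluding 15 false growth rings: 694 − 15 = 679.
Counting back 679 years from 1968 CE places the insect-defoliation signature in 1968 − 679 = 1289 CE.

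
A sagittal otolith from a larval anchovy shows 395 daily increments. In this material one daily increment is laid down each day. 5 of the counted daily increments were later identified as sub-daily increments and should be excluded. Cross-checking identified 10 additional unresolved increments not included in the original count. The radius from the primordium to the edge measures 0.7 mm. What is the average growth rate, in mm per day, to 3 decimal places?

Correcting the raw count gives 395 − 5 + 10 = 400 true daily increments.
0.7 mm over 400 days gives 0.7 / 400 ≈ 0.002 mm per day.

0.002 mm per day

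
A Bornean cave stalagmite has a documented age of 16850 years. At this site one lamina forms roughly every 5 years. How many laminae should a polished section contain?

3370 laminae

Expected laminae: 16850 / 5 = 3370.
So 3370 laminae should be present.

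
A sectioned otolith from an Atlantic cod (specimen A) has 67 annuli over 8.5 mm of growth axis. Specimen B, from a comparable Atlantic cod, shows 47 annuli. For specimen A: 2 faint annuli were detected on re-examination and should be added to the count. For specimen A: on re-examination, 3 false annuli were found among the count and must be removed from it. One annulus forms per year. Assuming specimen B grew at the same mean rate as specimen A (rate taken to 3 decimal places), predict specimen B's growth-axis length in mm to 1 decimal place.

6.1 mm

Specimen A: after corrections the count is 67 − 3 + 2 = 66 annuli.
A: Extension rate ≈ 8.5 / 66 = 0.129 mm/year.
B's length ≈ 0.129 × 47 = 6.1 mm.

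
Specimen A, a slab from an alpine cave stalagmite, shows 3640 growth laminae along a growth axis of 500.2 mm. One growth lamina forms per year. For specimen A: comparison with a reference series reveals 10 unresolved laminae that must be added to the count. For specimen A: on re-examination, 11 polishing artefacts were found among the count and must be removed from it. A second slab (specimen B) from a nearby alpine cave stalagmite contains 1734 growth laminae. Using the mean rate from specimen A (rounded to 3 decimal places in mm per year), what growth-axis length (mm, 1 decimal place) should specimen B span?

237.6 mm

Specimen A: true growth lamina count = 3640 − 11 + 10 = 3639.
A: Extension rate ≈ 500.2 / 3639 = 0.137 mm/yr.
B's length ≈ 0.137 × 1734 = 237.6 mm.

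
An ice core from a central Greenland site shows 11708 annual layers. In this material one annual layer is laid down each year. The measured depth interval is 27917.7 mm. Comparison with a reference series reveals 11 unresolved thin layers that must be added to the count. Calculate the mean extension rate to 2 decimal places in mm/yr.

2.38 mm/yr

Correcting the raw count gives 11708 + 11 = 11719 true annual layers.
Mean rate = 27917.7 mm / 11719 years ≈ 2.38 mm/yr.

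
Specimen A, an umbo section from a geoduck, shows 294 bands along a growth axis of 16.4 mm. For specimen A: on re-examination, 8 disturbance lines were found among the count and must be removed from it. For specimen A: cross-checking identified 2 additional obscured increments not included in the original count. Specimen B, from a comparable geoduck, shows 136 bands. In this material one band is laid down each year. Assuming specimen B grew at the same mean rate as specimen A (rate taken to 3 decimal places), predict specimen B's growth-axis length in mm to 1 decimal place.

Specimen A: true band count = 294 − 8 + 2 = 288.
A: Mean rate = 16.4 mm / 288 years ≈ 0.057 mm/year.
B's length ≈ 0.057 × 136 = 7.8 mm.

7.8 mm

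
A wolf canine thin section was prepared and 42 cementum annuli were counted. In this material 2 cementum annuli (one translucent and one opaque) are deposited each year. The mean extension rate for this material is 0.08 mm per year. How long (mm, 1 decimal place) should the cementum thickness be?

With 2 cementum annuli per year, 42 / 2 = 21 years.
Length ≈ 0.08 × 21 = 1.7 mm.

1.7 mm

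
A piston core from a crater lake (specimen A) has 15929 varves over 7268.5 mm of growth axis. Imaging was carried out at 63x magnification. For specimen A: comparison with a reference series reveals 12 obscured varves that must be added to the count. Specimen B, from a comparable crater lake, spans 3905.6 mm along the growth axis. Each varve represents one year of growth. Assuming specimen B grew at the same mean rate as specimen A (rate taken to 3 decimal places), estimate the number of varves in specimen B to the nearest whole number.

Specimen A: correcting the raw count gives 15929 + 12 = 15941 true varves.
A: 7268.5 mm over 15941 years gives 7268.5 / 15941 ≈ 0.456 mm per year.
For B, 3905.6 / 0.456 = 8564.91 years ≈ 8565 varves.

8565 varves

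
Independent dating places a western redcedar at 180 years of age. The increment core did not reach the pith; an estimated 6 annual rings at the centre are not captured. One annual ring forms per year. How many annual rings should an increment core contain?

One annual ring per year gives 180 annual rings over 180 years.
Subtracting the 6 annual rings not captured gives 180 − 6 = 174 annual rings in the record.

174 annual rings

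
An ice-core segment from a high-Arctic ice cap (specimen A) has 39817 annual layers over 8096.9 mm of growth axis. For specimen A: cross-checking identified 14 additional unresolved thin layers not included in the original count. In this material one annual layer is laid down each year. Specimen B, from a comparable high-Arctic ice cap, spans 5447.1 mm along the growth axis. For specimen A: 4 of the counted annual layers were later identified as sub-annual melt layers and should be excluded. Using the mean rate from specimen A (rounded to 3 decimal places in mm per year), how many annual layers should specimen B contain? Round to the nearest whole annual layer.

26833 annual layers

Specimen A: correcting the raw count gives 39817 − 4 + 14 = 39827 true annual layers.
A: Mean rate = 8096.9 mm / 39827 years ≈ 0.203 mm/year.
Specimen B: 5447.1 mm / 0.203 mm per year = 26833.00 years ≈ 26833 annual layers.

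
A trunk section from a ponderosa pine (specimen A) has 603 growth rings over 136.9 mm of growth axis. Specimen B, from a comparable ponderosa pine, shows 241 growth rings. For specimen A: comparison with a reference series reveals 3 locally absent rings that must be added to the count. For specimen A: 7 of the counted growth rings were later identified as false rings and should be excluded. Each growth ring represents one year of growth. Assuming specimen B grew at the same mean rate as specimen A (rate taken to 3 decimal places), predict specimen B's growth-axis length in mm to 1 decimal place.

55.2 mm

Specimen A: after corrections the count is 603 − 7 + 3 = 599 growth rings.
A: Extension rate ≈ 136.9 / 599 = 0.229 mm per year.
Length of B = 0.229 × 241 = 55.2 mm.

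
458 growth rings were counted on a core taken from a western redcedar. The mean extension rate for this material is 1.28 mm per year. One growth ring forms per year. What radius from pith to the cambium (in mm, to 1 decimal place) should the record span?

586.2 mm

458 years of growth are recorded.
Predicted length = 1.28 mm/year × 458 years = 586.2 mm.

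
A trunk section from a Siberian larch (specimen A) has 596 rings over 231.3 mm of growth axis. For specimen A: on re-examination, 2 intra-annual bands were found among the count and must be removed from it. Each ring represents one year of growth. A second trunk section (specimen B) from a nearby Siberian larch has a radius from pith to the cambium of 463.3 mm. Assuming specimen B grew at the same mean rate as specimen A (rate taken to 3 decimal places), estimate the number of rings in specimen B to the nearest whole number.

Specimen A: adjusted count: 596 − 2 = 594 rings.
A: Extension rate ≈ 231.3 / 594 = 0.389 mm per year.
B spans 463.3 / 0.389 = 1191.00 years ≈ 1191 rings.

1191 rings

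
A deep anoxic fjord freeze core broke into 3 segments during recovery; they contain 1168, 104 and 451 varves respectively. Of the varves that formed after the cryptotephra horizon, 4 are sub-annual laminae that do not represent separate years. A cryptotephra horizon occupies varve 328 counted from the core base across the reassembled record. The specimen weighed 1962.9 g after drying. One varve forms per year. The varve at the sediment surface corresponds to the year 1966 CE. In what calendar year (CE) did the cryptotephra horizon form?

Total varves = 1168 + 104 + 451 = 1723.
1723 − 328 = 1395 varves lie beyond the cryptotephra horizon toward the sediment surface.
Removing the 4 false varves leaves 1395 − 4 = 1391 true varves beyond the cryptotephra horizon.
The varve at the sediment surface is 1966 CE, so the cryptotephra horizon dates to 1966 − 1391 = 575 CE.

575 CE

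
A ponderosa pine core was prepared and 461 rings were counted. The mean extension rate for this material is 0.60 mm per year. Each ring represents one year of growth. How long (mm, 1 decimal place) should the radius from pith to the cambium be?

276.6 mm

461 years of growth are recorded.
461 years at 0.60 mm/year gives 0.60 × 461 = 276.6 mm.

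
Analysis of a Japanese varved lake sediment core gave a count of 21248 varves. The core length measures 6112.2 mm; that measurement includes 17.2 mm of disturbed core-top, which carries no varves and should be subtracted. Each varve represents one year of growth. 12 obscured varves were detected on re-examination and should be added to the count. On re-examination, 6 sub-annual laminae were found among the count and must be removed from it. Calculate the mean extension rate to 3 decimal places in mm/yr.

Adjusted count: 21248 − 6 + 12 = 21254 varves.
Removing the 17.2 mm offcut leaves 6112.2 − 17.2 = 6095.0 mm.
Extension rate ≈ 6095.0 / 21254 = 0.287 mm/yr.

0.287 mm/yr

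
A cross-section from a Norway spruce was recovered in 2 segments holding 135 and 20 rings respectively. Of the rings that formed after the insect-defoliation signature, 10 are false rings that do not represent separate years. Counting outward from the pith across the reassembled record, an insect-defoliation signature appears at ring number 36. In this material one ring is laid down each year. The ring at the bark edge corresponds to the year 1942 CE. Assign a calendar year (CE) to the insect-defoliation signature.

1833 CE

Total rings = 135 + 20 = 155.
Between ring 36 and the bark edge there are 155 − 36 = 119 rings.
Excluding 10 false rings: 119 − 10 = 109.
Counting back 109 years from 1942 CE places the insect-defoliation signature in 1942 − 109 = 1833 CE.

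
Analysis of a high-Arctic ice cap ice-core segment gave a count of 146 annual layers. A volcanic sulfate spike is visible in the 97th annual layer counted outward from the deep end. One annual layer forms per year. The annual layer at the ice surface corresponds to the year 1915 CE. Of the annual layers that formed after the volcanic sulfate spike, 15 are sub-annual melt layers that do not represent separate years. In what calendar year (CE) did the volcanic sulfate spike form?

1881 CE

146 − 97 = 49 annual layers lie beyond the volcanic sulfate spike toward the ice surface.
Removing the 15 false annual layers leaves 49 − 15 = 34 true annual layers beyond the volcanic sulfate spike.
The annual layer at the ice surface is 1915 CE, so the volcanic sulfate spike dates to 1915 − 34 = 1881 CE.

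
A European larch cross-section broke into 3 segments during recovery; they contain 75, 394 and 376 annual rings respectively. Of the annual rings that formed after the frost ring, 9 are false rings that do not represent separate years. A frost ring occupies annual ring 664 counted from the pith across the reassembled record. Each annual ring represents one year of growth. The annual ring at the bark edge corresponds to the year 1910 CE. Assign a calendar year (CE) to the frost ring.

1738 CE

Total annual rings = 75 + 394 + 376 = 845.
The frost ring sits at annual ring 664 from the pith, so 845 − 664 = 181 annual rings formed after it.
Excluding 9 false annual rings: 181 − 9 = 172.
1910 − 172 = 1738 CE.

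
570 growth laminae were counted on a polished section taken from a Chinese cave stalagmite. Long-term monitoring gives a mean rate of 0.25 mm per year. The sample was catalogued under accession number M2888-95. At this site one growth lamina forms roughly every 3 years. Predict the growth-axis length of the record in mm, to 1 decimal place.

427.5 mm

570 growth laminae at 3 years each span 570 × 3 = 1710 years.
Predicted length = 0.25 mm/year × 1710 years = 427.5 mm.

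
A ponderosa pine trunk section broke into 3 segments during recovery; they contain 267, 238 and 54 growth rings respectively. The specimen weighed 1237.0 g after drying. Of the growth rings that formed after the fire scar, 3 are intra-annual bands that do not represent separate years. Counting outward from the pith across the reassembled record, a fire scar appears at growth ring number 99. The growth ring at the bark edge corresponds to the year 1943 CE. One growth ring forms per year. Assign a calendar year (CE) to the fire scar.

Total growth rings = 267 + 238 + 54 = 559.
The fire scar sits at growth ring 99 from the pith, so 559 − 99 = 460 growth rings formed after it.
460 − 3 false = 457 true growth rings after the fire scar.
Counting back 457 years from 1943 CE places the fire scar in 1943 − 457 = 1486 CE.

1486 CE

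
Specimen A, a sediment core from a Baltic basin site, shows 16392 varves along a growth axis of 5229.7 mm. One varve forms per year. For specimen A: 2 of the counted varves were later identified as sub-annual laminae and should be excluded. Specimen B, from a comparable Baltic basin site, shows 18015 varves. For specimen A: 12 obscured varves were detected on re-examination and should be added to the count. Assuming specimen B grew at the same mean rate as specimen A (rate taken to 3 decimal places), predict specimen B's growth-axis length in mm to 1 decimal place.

Specimen A: adjusted count: 16392 − 2 + 12 = 16402 varves.
A: 5229.7 mm over 16402 years gives 5229.7 / 16402 ≈ 0.319 mm/yr.
B's length ≈ 0.319 × 18015 = 5746.8 mm.

5746.8 mm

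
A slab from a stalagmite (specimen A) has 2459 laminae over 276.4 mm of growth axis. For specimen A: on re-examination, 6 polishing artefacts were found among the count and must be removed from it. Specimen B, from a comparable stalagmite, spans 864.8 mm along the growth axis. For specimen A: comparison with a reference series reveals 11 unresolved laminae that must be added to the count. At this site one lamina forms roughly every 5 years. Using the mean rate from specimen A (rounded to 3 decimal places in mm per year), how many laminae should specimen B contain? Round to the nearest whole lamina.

Specimen A: adjusted count: 2459 − 6 + 11 = 2464 laminae.
Specimen A: multiplying by 5 years per lamina: 2464 × 5 = 12320 years.
A: Mean rate = 276.4 mm / 12320 years ≈ 0.022 mm/year.
B spans 864.8 / 0.022 = 39309.09 years; at 5 years per lamina that is 39309.09 / 5 ≈ 7862 laminae.

7862 laminae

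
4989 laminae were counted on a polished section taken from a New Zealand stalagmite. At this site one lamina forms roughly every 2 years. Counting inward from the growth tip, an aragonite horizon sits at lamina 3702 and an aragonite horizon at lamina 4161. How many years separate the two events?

918 years

The two markers are separated by 4161 − 3702 = 459 laminae.
Multiplying by 2 years per lamina: 459 × 2 = 918 years.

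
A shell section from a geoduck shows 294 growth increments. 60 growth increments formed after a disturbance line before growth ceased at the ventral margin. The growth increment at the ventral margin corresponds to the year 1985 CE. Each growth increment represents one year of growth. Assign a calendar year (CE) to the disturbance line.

There are 60 growth increments younger than the disturbance line.
Counting back 60 years from 1985 CE places the disturbance line in 1985 − 60 = 1925 CE.

1925 CE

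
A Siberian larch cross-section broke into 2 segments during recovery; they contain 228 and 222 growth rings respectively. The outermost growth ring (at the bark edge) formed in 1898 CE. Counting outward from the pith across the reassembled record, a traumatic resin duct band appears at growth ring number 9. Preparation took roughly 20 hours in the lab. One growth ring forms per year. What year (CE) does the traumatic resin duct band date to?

Total growth rings = 228 + 222 = 450.
450 − 9 = 441 growth rings lie beyond the traumatic resin duct band toward the bark edge.
The growth ring at the bark edge is 1898 CE, so the traumatic resin duct band dates to 1898 − 441 = 1457 CE.

1457 CE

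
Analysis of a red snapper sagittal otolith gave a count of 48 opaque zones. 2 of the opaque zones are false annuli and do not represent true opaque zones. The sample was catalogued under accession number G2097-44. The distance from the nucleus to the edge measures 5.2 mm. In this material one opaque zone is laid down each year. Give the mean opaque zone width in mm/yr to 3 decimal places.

0.113 mm/yr

After corrections the count is 48 − 2 = 46 opaque zones.
5.2 mm over 46 years gives 5.2 / 46 ≈ 0.113 mm/yr.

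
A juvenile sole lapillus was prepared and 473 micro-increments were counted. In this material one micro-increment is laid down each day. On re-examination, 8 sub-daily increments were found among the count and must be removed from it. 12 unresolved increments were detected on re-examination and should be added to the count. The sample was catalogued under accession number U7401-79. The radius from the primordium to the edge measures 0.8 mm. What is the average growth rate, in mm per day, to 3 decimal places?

0.002 mm per day

After corrections the count is 473 − 8 + 12 = 477 micro-increments.
Extension rate ≈ 0.8 / 477 = 0.002 mm per day.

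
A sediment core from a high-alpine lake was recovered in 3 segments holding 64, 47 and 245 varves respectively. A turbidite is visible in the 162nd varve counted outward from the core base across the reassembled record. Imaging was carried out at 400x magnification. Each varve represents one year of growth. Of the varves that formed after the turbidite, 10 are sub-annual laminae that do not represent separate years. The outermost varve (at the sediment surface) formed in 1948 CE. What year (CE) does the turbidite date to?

Total varves = 64 + 47 + 245 = 356.
Between varve 162 and the sediment surface there are 356 − 162 = 194 varves.
Removing the 10 false varves leaves 194 − 10 = 184 true varves beyond the turbidite.
The varve at the sediment surface is 1948 CE, so the turbidite dates to 1948 − 184 = 1764 CE.

1764 CE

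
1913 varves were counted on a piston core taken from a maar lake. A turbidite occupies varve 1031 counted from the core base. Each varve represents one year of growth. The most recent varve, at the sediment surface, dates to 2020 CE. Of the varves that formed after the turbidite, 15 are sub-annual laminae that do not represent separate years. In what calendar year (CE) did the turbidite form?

1153 CE

The turbidite sits at varve 1031 from the core base, so 1913 − 1031 = 882 varves formed after it.
Removing the 15 false varves leaves 882 − 15 = 867 true varves beyond the turbidite.
Counting back 867 years from 2020 CE places the turbidite in 2020 − 867 = 1153 CE.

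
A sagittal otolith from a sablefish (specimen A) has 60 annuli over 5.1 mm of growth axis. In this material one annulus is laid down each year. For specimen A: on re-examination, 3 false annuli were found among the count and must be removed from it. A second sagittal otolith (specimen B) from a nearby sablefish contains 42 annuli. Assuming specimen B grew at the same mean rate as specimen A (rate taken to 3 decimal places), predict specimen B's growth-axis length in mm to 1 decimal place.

Specimen A: after corrections the count is 60 − 3 = 57 annuli.
A: Extension rate ≈ 5.1 / 57 = 0.089 mm/year.
B's length ≈ 0.089 × 42 = 3.7 mm.

3.7 mm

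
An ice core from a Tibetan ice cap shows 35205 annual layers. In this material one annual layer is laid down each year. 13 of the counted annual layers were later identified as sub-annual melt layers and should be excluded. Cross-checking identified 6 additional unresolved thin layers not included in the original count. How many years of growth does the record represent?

35198 yr

True annual layer count = 35205 − 13 + 6 = 35198.
One annual layer per year makes the duration 35198 years.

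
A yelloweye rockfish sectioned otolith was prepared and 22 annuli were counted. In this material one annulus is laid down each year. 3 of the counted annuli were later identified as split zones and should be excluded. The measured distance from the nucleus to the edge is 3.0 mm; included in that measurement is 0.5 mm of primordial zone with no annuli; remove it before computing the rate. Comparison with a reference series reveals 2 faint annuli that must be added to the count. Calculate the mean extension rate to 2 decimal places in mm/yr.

After corrections the count is 22 − 3 + 2 = 21 annuli.
Net length = 3.0 − 0.5 = 2.5 mm.
2.5 mm over 21 years gives 2.5 / 21 ≈ 0.12 mm/yr.

0.12 mm/yr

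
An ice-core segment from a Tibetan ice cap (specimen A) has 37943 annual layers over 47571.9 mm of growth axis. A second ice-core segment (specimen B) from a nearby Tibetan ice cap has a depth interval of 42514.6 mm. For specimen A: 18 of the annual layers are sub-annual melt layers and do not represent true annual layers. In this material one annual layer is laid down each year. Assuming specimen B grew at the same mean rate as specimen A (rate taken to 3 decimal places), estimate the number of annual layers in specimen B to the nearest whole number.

Specimen A: correcting the raw count gives 37943 − 18 = 37925 true annual layers.
A: Mean rate = 47571.9 mm / 37925 years ≈ 1.254 mm per year.
For B, 42514.6 / 1.254 = 33903.19 years ≈ 33903 annual layers.

33903 annual layers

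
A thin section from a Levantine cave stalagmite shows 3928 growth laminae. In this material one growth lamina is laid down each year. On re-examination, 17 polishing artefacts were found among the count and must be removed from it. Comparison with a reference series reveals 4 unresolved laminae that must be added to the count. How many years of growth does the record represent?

3915 years

True growth lamina count = 3928 − 17 + 4 = 3915.
At one growth lamina per year, that is 3915 years.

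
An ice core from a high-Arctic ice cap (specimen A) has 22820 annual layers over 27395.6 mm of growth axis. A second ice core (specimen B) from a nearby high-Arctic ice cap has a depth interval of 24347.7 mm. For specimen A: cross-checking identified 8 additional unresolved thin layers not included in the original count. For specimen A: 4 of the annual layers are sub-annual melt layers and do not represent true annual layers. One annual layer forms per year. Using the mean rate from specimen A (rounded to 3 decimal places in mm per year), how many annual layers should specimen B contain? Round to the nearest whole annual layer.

20290 annual layers

Specimen A: after corrections the count is 22820 − 4 + 8 = 22824 annual layers.
A: Extension rate ≈ 27395.6 / 22824 = 1.200 mm per year.
B spans 24347.7 / 1.200 = 20289.75 years ≈ 20290 annual layers.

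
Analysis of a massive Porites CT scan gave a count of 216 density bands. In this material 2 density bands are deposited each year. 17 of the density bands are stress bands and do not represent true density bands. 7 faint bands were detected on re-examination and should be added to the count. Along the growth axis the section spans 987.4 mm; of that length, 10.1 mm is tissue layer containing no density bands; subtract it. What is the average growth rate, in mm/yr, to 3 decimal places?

9.488 mm/yr

True density band count = 216 − 17 + 7 = 206.
Dividing by 2 density bands per year: 206 / 2 = 103 years.
Removing the 10.1 mm offcut leaves 987.4 − 10.1 = 977.3 mm.
977.3 mm over 103 years gives 977.3 / 103 ≈ 9.488 mm/yr.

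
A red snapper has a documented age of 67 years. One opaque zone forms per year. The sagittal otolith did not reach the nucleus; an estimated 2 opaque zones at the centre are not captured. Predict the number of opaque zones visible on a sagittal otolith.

At one opaque zone per year, 67 years correspond to 67 opaque zones.
67 − 2 missed = 65 opaque zones expected in the prepared section.

65 opaque zones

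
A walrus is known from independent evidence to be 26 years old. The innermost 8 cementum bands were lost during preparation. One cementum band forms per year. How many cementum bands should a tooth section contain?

18 cementum bands

At one cementum band per year, 26 years correspond to 26 cementum bands.
26 − 8 missed = 18 cementum bands expected in the prepared section.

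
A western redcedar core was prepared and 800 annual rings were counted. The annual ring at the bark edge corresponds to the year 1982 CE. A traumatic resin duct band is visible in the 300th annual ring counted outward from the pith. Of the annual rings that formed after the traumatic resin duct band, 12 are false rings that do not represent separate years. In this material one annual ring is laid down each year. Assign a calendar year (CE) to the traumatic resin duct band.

800 − 300 = 500 annual rings lie beyond the traumatic resin duct band toward the bark edge.
Excluding 12 false annual rings: 500 − 12 = 488.
1982 − 488 = 1494 CE.

1494 CE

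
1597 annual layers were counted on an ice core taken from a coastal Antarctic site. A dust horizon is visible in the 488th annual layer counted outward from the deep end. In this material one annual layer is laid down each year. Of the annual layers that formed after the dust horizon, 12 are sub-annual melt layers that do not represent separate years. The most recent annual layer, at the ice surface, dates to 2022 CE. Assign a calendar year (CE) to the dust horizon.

925 CE

Between annual layer 488 and the ice surface there are 1597 − 488 = 1109 annual layers.
1109 − 12 false = 1097 true annual layers after the dust horizon.
The annual layer at the ice surface is 2022 CE, so the dust horizon dates to 2022 − 1097 = 925 CE.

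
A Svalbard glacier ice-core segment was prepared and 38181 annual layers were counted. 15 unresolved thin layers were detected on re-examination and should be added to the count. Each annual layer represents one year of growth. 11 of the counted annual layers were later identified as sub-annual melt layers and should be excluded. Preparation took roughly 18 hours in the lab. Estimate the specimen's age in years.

38185 yr

After corrections the count is 38181 − 11 + 15 = 38185 annual layers.
One annual layer per year makes the duration 38185 years.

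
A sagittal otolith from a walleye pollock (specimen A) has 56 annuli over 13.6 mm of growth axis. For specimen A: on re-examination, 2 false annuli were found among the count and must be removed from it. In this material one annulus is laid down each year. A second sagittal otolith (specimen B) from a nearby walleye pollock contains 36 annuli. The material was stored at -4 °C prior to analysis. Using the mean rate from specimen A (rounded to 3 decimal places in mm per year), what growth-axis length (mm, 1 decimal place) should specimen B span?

Specimen A: true annulus count = 56 − 2 = 54.
A: Mean rate = 13.6 mm / 54 years ≈ 0.252 mm per year.
B's length ≈ 0.252 × 36 = 9.1 mm.

9.1 mm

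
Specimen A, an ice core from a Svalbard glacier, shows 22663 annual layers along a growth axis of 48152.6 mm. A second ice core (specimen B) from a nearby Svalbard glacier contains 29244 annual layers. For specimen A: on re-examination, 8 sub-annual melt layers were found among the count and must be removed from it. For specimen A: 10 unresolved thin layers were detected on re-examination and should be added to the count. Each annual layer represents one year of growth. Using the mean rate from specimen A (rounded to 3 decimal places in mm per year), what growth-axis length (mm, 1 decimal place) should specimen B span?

Specimen A: after corrections the count is 22663 − 8 + 10 = 22665 annual layers.
A: 48152.6 mm over 22665 years gives 48152.6 / 22665 ≈ 2.125 mm per year.
Length of B = 2.125 × 29244 = 62143.5 mm.

62143.5 mm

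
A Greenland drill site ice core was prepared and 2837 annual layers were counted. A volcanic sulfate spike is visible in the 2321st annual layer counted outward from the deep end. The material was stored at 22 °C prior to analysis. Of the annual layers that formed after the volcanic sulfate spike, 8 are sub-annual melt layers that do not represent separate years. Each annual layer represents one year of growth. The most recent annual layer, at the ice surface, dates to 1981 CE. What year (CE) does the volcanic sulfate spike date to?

1473 CE

The volcanic sulfate spike sits at annual layer 2321 from the deep end, so 2837 − 2321 = 516 annual layers formed after it.
516 − 8 false = 508 true annual layers after the volcanic sulfate spike.
Counting back 508 years from 1981 CE places the volcanic sulfate spike in 1981 − 508 = 1473 CE.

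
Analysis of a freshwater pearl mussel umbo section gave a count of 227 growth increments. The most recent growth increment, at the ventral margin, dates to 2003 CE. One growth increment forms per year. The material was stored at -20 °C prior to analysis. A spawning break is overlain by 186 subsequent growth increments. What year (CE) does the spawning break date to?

1817 CE

186 growth increments formed after the spawning break.
Counting back 186 years from 2003 CE places the spawning break in 2003 − 186 = 1817 CE.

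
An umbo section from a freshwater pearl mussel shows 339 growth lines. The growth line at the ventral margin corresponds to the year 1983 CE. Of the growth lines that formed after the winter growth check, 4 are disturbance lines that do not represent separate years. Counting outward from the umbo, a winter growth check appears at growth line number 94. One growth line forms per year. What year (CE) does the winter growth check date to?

1742 CE

The winter growth check sits at growth line 94 from the umbo, so 339 − 94 = 245 growth lines formed after it.
Excluding 4 false growth lines: 245 − 4 = 241.
1983 − 241 = 1742 CE.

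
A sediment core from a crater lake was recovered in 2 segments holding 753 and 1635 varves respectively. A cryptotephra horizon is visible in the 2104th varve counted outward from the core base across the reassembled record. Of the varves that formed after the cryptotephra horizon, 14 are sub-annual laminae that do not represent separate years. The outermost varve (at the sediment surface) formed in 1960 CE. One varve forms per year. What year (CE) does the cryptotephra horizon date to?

Total varves = 753 + 1635 = 2388.
The cryptotephra horizon sits at varve 2104 from the core base, so 2388 − 2104 = 284 varves formed after it.
284 − 14 false = 270 true varves after the cryptotephra horizon.
1960 − 270 = 1690 CE.

1690 CE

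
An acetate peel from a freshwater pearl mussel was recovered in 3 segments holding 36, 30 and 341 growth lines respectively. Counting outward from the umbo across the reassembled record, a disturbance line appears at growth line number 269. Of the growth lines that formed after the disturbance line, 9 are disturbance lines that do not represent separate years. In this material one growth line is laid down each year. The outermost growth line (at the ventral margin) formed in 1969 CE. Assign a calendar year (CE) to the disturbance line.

1840 CE

Total growth lines = 36 + 30 + 341 = 407.
The disturbance line sits at growth line 269 from the umbo, so 407 − 269 = 138 growth lines formed after it.
Excluding 9 false growth lines: 138 − 9 = 129.
Counting back 129 years from 1969 CE places the disturbance line in 1969 − 129 = 1840 CE.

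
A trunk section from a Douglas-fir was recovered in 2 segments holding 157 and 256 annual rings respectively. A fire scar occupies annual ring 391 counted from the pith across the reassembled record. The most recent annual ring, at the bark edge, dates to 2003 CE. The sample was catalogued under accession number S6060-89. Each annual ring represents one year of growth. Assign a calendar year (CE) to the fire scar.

1981 CE

Total annual rings = 157 + 256 = 413.
Between annual ring 391 and the bark edge there are 413 − 391 = 22 annual rings.
The annual ring at the bark edge is 2003 CE, so the fire scar dates to 2003 − 22 = 1981 CE.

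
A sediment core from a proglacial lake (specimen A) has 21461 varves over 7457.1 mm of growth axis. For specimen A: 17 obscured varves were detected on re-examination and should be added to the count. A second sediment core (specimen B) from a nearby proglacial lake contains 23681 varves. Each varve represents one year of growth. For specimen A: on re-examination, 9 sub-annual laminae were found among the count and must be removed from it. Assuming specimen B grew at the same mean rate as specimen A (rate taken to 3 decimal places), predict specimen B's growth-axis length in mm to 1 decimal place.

Specimen A: after corrections the count is 21461 − 9 + 17 = 21469 varves.
A: 7457.1 mm over 21469 years gives 7457.1 / 21469 ≈ 0.347 mm/yr.
B's length ≈ 0.347 × 23681 = 8217.3 mm.

8217.3 mm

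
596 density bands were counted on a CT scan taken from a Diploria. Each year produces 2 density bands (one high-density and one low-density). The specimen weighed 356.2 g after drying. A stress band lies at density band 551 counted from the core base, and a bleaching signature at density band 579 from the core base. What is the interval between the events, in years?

14 years

Separation: 579 − 551 = 28 density bands.
Dividing by 2 density bands per year: 28 / 2 = 14 years.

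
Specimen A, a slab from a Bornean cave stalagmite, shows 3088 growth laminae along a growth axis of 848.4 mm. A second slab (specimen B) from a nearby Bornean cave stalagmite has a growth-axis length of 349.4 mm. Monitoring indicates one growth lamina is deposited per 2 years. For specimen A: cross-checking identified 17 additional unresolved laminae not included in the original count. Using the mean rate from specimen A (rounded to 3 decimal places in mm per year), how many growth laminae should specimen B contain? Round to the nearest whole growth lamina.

Specimen A: after corrections the count is 3088 + 17 = 3105 growth laminae.
Specimen A: at 2 years per growth lamina, 3105 × 2 = 6210 years.
A: Extension rate ≈ 848.4 / 6210 = 0.137 mm/yr.
B spans 349.4 / 0.137 = 2550.36 years; at 2 years per growth lamina that is 2550.36 / 2 ≈ 1275 growth laminae.

1275 growth laminae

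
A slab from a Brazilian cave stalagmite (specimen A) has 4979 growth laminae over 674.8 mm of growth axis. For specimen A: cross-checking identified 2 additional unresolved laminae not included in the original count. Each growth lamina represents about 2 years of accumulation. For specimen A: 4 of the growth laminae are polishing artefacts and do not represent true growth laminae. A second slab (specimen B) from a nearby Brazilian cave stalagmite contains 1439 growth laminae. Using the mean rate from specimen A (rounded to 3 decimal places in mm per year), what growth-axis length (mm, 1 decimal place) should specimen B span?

Specimen A: correcting the raw count gives 4979 − 4 + 2 = 4977 true growth laminae.
Specimen A: 4977 growth laminae at 2 years each span 4977 × 2 = 9954 years.
A: Extension rate ≈ 674.8 / 9954 = 0.068 mm per year.
Specimen B: 1439 growth laminae at 2 years each span 1439 × 2 = 2878 years. B's length ≈ 0.068 × 2878 = 195.7 mm.

195.7 mm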